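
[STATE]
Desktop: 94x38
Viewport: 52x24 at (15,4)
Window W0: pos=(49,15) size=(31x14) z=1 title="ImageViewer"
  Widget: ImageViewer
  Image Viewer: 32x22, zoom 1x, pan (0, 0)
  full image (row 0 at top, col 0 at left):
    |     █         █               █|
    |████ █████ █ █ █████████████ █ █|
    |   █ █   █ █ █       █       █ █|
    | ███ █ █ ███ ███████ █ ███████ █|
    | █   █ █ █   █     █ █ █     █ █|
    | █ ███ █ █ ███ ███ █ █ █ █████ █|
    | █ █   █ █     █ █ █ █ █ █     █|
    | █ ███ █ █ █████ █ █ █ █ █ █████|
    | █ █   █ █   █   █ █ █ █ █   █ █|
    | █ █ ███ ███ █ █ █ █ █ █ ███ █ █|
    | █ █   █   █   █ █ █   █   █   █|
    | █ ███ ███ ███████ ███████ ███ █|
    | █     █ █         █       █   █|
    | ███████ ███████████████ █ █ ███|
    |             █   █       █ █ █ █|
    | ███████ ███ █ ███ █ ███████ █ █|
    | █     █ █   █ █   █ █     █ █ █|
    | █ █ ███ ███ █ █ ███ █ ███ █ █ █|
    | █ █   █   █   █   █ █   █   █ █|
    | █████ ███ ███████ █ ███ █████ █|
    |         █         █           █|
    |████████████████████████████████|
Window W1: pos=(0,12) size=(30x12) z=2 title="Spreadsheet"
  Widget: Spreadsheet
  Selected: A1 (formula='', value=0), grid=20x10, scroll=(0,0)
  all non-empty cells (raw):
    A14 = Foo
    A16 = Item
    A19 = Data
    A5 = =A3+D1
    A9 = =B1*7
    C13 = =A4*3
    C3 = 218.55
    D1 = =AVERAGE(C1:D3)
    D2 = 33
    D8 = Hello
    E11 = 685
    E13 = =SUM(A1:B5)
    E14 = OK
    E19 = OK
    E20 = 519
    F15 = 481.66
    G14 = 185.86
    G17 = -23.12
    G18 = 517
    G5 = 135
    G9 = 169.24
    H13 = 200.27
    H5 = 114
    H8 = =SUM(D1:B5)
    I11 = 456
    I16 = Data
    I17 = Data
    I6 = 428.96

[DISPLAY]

                                                    
                                                    
                                                    
                                                    
                                                    
                                                    
                                                    
                                                    
━━━━━━━━━━━━━━┓                                     
              ┃                                     
──────────────┨                                     
              ┃                   ┏━━━━━━━━━━━━━━━━━
 B       C    ┃                   ┃ ImageViewer     
--------------┃                   ┠─────────────────
     0       0┃                   ┃     █         █ 
     0       0┃                   ┃████ █████ █ █ ██
     0  218.55┃                   ┃   █ █   █ █ █   
     0       0┃                   ┃ ███ █ █ ███ ████
     0       0┃                   ┃ █   █ █ █   █   
━━━━━━━━━━━━━━┛                   ┃ █ ███ █ █ ███ ██
                                  ┃ █ █   █ █     █ 
                                  ┃ █ ███ █ █ █████ 
                                  ┃ █ █   █ █   █   
                                  ┃ █ █ ███ ███ █ █ 


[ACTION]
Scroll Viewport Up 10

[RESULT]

                                                    
                                                    
                                                    
                                                    
                                                    
                                                    
                                                    
                                                    
                                                    
                                                    
                                                    
                                                    
━━━━━━━━━━━━━━┓                                     
              ┃                                     
──────────────┨                                     
              ┃                   ┏━━━━━━━━━━━━━━━━━
 B       C    ┃                   ┃ ImageViewer     
--------------┃                   ┠─────────────────
     0       0┃                   ┃     █         █ 
     0       0┃                   ┃████ █████ █ █ ██
     0  218.55┃                   ┃   █ █   █ █ █   
     0       0┃                   ┃ ███ █ █ ███ ████
     0       0┃                   ┃ █   █ █ █   █   
━━━━━━━━━━━━━━┛                   ┃ █ ███ █ █ ███ ██


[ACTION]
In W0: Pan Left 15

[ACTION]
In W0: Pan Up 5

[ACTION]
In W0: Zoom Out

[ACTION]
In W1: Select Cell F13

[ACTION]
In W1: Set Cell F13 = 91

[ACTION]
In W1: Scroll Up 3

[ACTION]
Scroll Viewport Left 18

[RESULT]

                                                    
                                                    
                                                    
                                                    
                                                    
                                                    
                                                    
                                                    
                                                    
                                                    
                                                    
                                                    
┏━━━━━━━━━━━━━━━━━━━━━━━━━━━━┓                      
┃ Spreadsheet                ┃                      
┠────────────────────────────┨                      
┃F13: 91                     ┃                   ┏━━
┃       A       B       C    ┃                   ┃ I
┃----------------------------┃                   ┠──
┃  1        0       0       0┃                   ┃  
┃  2        0       0       0┃                   ┃██
┃  3        0       0  218.55┃                   ┃  
┃  4        0       0       0┃                   ┃ █
┃  5 #CIRC!         0       0┃                   ┃ █
┗━━━━━━━━━━━━━━━━━━━━━━━━━━━━┛                   ┃ █


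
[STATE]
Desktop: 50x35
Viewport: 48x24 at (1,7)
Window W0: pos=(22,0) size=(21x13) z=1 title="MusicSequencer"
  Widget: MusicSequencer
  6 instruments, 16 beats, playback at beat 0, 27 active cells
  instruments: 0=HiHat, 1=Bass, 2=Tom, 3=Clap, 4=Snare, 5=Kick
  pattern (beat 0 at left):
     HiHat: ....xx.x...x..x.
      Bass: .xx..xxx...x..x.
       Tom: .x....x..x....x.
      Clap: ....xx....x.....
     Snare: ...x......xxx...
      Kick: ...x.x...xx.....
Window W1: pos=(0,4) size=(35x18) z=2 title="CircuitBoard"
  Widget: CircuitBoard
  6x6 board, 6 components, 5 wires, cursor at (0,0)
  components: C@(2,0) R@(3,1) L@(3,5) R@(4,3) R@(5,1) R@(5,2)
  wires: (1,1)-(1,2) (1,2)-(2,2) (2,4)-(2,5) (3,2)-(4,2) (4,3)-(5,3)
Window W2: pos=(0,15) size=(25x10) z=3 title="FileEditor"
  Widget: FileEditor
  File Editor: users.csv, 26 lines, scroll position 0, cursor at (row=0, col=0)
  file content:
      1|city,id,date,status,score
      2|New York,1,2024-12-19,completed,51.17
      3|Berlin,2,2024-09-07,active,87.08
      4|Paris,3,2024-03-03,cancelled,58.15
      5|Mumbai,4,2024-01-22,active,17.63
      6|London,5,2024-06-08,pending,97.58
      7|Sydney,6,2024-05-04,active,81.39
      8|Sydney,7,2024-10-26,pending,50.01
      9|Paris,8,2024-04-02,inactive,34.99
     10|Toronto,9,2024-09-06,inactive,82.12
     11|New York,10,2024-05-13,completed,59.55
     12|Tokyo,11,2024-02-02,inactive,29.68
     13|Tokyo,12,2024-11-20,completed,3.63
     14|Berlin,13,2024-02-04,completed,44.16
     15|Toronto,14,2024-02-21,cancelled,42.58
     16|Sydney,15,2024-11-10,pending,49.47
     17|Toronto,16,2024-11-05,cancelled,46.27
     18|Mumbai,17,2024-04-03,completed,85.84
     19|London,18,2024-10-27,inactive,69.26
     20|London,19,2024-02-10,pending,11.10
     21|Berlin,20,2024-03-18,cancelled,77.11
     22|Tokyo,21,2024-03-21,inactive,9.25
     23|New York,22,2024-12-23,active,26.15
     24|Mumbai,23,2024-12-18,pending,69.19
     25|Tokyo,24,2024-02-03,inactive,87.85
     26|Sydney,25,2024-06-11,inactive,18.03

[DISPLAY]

   0 1 2 3 4 5                   ┃····█··┃      
0  [.]                           ┃····███┃      
                                 ┃···██··┃      
1       · ─ ·                    ┃       ┃      
            │                    ┃       ┃      
2   C       ·       · ─ ·        ┃━━━━━━━┛      
                                 ┃              
3       R   ·           L        ┃              
━━━━━━━━━━━━━━━━━━━━━━━┓         ┃              
 FileEditor            ┃         ┃              
───────────────────────┨         ┃              
█ity,id,date,status,sc▲┃         ┃              
New York,1,2024-12-19,█┃         ┃              
Berlin,2,2024-09-07,ac░┃         ┃              
Paris,3,2024-03-03,can░┃━━━━━━━━━┛              
Mumbai,4,2024-01-22,ac░┃                        
London,5,2024-06-08,pe▼┃                        
━━━━━━━━━━━━━━━━━━━━━━━┛                        
                                                
                                                
                                                
                                                
                                                
                                                


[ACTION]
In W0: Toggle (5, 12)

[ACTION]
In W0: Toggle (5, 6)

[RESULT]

   0 1 2 3 4 5                   ┃····█··┃      
0  [.]                           ┃····███┃      
                                 ┃█··██·█┃      
1       · ─ ·                    ┃       ┃      
            │                    ┃       ┃      
2   C       ·       · ─ ·        ┃━━━━━━━┛      
                                 ┃              
3       R   ·           L        ┃              
━━━━━━━━━━━━━━━━━━━━━━━┓         ┃              
 FileEditor            ┃         ┃              
───────────────────────┨         ┃              
█ity,id,date,status,sc▲┃         ┃              
New York,1,2024-12-19,█┃         ┃              
Berlin,2,2024-09-07,ac░┃         ┃              
Paris,3,2024-03-03,can░┃━━━━━━━━━┛              
Mumbai,4,2024-01-22,ac░┃                        
London,5,2024-06-08,pe▼┃                        
━━━━━━━━━━━━━━━━━━━━━━━┛                        
                                                
                                                
                                                
                                                
                                                
                                                


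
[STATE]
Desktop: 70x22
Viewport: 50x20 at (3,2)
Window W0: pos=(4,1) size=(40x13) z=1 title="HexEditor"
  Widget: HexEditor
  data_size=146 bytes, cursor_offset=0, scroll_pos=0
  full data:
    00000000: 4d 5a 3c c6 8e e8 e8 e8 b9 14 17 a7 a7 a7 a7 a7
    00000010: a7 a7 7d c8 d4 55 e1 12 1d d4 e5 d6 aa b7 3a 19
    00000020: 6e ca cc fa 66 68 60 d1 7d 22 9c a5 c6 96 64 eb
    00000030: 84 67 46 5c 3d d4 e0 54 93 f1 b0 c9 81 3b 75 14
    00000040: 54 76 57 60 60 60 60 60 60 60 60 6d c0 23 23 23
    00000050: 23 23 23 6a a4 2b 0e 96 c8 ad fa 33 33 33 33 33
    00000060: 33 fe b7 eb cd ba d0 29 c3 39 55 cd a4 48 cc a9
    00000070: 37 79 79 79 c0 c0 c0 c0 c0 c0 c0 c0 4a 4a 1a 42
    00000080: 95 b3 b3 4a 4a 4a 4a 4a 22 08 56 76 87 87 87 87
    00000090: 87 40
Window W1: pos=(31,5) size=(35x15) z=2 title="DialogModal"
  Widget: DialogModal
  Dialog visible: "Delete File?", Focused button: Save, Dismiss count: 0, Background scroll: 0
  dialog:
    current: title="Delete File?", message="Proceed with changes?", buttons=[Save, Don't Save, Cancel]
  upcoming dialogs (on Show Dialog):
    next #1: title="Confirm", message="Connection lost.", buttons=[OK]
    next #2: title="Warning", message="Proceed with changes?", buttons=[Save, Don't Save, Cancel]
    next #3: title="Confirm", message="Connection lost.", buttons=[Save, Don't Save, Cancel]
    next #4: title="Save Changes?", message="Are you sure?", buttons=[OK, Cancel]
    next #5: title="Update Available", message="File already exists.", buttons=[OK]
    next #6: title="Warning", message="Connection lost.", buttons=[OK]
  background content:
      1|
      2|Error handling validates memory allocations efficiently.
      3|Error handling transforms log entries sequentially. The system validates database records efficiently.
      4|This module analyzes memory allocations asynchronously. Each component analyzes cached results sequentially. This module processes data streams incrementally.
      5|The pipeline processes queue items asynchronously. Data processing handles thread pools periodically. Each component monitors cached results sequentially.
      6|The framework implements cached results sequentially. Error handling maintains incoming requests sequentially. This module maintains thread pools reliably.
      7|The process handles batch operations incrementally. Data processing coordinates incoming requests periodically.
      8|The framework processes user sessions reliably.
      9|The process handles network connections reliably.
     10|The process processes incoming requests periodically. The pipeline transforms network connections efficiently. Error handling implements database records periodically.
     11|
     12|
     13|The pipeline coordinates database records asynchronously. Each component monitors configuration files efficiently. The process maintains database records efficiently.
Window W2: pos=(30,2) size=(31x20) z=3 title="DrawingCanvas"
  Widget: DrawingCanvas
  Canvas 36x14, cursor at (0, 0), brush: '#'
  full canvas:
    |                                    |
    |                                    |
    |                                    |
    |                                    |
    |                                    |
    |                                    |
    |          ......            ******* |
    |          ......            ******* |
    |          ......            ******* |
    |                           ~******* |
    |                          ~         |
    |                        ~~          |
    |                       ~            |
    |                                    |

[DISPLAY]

 ┃ HexEditor               ┏━━━━━━━━━━━━━━━━━━━━━━
 ┠─────────────────────────┃ DrawingCanvas        
 ┃00000000  4D 5a 3c c6 8e ┠──────────────────────
 ┃00000010  a7 a7 7d c8 d4 ┃+                     
 ┃00000020  6e ca cc fa 66 ┃                      
 ┃00000030  84 67 46 5c 3d ┃                      
 ┃00000040  54 76 57 60 60 ┃                      
 ┃00000050  23 23 23 6a a4 ┃                      
 ┃00000060  33 fe b7 eb cd ┃                      
 ┃00000070  37 79 79 79 c0 ┃          ......      
 ┃00000080  95 b3 b3 4a 4a ┃          ......      
 ┗━━━━━━━━━━━━━━━━━━━━━━━━━┃          ......      
                           ┃                      
                           ┃                      
                           ┃                      
                           ┃                      
                           ┃                      
                           ┃                      
                           ┃                      
                           ┗━━━━━━━━━━━━━━━━━━━━━━


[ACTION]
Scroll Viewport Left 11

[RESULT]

    ┃ HexEditor               ┏━━━━━━━━━━━━━━━━━━━
    ┠─────────────────────────┃ DrawingCanvas     
    ┃00000000  4D 5a 3c c6 8e ┠───────────────────
    ┃00000010  a7 a7 7d c8 d4 ┃+                  
    ┃00000020  6e ca cc fa 66 ┃                   
    ┃00000030  84 67 46 5c 3d ┃                   
    ┃00000040  54 76 57 60 60 ┃                   
    ┃00000050  23 23 23 6a a4 ┃                   
    ┃00000060  33 fe b7 eb cd ┃                   
    ┃00000070  37 79 79 79 c0 ┃          ......   
    ┃00000080  95 b3 b3 4a 4a ┃          ......   
    ┗━━━━━━━━━━━━━━━━━━━━━━━━━┃          ......   
                              ┃                   
                              ┃                   
                              ┃                   
                              ┃                   
                              ┃                   
                              ┃                   
                              ┃                   
                              ┗━━━━━━━━━━━━━━━━━━━


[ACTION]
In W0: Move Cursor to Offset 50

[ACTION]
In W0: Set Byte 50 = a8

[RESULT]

    ┃ HexEditor               ┏━━━━━━━━━━━━━━━━━━━
    ┠─────────────────────────┃ DrawingCanvas     
    ┃00000000  4d 5a 3c c6 8e ┠───────────────────
    ┃00000010  a7 a7 7d c8 d4 ┃+                  
    ┃00000020  6e ca cc fa 66 ┃                   
    ┃00000030  84 67 A8 5c 3d ┃                   
    ┃00000040  54 76 57 60 60 ┃                   
    ┃00000050  23 23 23 6a a4 ┃                   
    ┃00000060  33 fe b7 eb cd ┃                   
    ┃00000070  37 79 79 79 c0 ┃          ......   
    ┃00000080  95 b3 b3 4a 4a ┃          ......   
    ┗━━━━━━━━━━━━━━━━━━━━━━━━━┃          ......   
                              ┃                   
                              ┃                   
                              ┃                   
                              ┃                   
                              ┃                   
                              ┃                   
                              ┃                   
                              ┗━━━━━━━━━━━━━━━━━━━


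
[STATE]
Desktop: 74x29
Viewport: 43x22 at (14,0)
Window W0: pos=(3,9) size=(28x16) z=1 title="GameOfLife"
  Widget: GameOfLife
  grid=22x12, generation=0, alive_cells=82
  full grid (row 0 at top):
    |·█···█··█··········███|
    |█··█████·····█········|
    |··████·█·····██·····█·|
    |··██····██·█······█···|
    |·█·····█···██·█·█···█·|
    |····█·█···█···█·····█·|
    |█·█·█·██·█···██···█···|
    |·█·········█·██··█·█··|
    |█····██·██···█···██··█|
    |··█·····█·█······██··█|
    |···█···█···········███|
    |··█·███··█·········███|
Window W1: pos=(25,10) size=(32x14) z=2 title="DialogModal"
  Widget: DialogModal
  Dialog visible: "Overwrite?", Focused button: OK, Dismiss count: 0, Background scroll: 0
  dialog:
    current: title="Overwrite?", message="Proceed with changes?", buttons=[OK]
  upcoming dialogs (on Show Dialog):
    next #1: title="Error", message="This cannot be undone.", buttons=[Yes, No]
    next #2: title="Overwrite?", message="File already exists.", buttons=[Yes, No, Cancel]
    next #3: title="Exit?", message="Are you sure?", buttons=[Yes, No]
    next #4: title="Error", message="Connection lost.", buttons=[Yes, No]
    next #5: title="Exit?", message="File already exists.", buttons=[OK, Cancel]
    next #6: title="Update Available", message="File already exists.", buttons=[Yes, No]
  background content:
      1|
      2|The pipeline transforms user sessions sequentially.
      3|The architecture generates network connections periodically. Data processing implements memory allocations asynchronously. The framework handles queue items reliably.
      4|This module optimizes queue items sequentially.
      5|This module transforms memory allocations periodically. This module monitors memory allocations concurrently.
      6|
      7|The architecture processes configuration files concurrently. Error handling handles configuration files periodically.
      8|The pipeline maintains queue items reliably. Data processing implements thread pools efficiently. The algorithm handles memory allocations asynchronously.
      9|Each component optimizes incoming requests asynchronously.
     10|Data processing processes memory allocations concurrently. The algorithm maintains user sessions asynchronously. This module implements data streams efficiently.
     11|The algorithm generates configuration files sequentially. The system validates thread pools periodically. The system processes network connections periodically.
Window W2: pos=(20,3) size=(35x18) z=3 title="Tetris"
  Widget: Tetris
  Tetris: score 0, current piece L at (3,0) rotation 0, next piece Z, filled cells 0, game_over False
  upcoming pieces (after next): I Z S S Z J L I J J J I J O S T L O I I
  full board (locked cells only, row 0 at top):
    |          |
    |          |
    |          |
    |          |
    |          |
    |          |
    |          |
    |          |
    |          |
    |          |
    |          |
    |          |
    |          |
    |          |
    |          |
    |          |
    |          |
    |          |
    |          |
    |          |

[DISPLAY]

                                           
                                           
                                           
      ┏━━━━━━━━━━━━━━━━━━━━━━━━━━━━━━━━━┓  
      ┃ Tetris                          ┃  
      ┠─────────────────────────────────┨  
      ┃          │Next:                 ┃  
      ┃          │▓▓                    ┃  
      ┃          │ ▓▓                   ┃  
━━━━━━┃          │                      ┃  
e     ┃          │                      ┃━┓
──────┃          │                      ┃ ┃
      ┃          │Score:                ┃─┨
······┃          │0                     ┃ ┃
···█··┃          │                      ┃s┃
···██·┃          │                      ┃t┃
·█····┃          │                      ┃t┃
·██·█·┃          │                      ┃ ┃
█···█·┃          │                      ┃ ┃
···██·┃          │                      ┃n┃
·█·██·┗━━━━━━━━━━━━━━━━━━━━━━━━━━━━━━━━━┛i┃
···█···██··┃Each component optimizes incom┃


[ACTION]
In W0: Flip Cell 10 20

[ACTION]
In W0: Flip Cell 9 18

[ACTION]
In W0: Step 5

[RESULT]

                                           
                                           
                                           
      ┏━━━━━━━━━━━━━━━━━━━━━━━━━━━━━━━━━┓  
      ┃ Tetris                          ┃  
      ┠─────────────────────────────────┨  
      ┃          │Next:                 ┃  
      ┃          │▓▓                    ┃  
      ┃          │ ▓▓                   ┃  
━━━━━━┃          │                      ┃  
e     ┃          │                      ┃━┓
──────┃          │                      ┃ ┃
      ┃          │Score:                ┃─┨
······┃          │0                     ┃ ┃
··██··┃          │                      ┃s┃
······┃          │                      ┃t┃
······┃          │                      ┃t┃
····██┃          │                      ┃ ┃
····█·┃          │                      ┃ ┃
······┃          │                      ┃n┃
·██···┗━━━━━━━━━━━━━━━━━━━━━━━━━━━━━━━━━┛i┃
······█····┃Each component optimizes incom┃


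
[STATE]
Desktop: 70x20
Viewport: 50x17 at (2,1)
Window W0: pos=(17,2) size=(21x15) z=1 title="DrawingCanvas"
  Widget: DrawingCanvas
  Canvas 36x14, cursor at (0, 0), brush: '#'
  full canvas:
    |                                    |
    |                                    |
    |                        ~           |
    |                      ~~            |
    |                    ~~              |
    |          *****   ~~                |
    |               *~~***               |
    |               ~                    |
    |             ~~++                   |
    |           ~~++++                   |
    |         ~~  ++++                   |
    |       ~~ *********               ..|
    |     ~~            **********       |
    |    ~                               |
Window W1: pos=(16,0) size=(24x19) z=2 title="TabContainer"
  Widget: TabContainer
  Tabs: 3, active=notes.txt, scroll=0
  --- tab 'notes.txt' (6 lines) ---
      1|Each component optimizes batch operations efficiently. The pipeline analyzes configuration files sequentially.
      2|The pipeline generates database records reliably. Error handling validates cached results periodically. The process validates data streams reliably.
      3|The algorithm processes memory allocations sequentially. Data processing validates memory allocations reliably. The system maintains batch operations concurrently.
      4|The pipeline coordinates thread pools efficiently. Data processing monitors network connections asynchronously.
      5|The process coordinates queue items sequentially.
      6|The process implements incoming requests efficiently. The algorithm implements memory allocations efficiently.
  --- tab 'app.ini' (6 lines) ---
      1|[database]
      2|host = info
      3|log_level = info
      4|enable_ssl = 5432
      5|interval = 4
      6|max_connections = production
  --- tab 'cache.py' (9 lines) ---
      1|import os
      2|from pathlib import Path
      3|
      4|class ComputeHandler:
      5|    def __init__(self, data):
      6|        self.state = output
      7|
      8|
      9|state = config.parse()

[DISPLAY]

              ┃ TabContainer         ┃            
              ┠──────────────────────┨            
              ┃[notes.txt]│ app.ini │┃            
              ┃──────────────────────┃            
              ┃Each component optimiz┃            
              ┃The pipeline generates┃            
              ┃The algorithm processe┃            
              ┃The pipeline coordinat┃            
              ┃The process coordinate┃            
              ┃The process implements┃            
              ┃                      ┃            
              ┃                      ┃            
              ┃                      ┃            
              ┃                      ┃            
              ┃                      ┃            
              ┃                      ┃            
              ┃                      ┃            


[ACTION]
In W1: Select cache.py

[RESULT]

              ┃ TabContainer         ┃            
              ┠──────────────────────┨            
              ┃ notes.txt │ app.ini │┃            
              ┃──────────────────────┃            
              ┃import os             ┃            
              ┃from pathlib import Pa┃            
              ┃                      ┃            
              ┃class ComputeHandler: ┃            
              ┃    def __init__(self,┃            
              ┃        self.state = o┃            
              ┃                      ┃            
              ┃                      ┃            
              ┃state = config.parse()┃            
              ┃                      ┃            
              ┃                      ┃            
              ┃                      ┃            
              ┃                      ┃            


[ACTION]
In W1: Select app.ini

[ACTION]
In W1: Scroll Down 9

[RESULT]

              ┃ TabContainer         ┃            
              ┠──────────────────────┨            
              ┃ notes.txt │[app.ini]│┃            
              ┃──────────────────────┃            
              ┃max_connections = prod┃            
              ┃                      ┃            
              ┃                      ┃            
              ┃                      ┃            
              ┃                      ┃            
              ┃                      ┃            
              ┃                      ┃            
              ┃                      ┃            
              ┃                      ┃            
              ┃                      ┃            
              ┃                      ┃            
              ┃                      ┃            
              ┃                      ┃            


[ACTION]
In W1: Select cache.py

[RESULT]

              ┃ TabContainer         ┃            
              ┠──────────────────────┨            
              ┃ notes.txt │ app.ini │┃            
              ┃──────────────────────┃            
              ┃import os             ┃            
              ┃from pathlib import Pa┃            
              ┃                      ┃            
              ┃class ComputeHandler: ┃            
              ┃    def __init__(self,┃            
              ┃        self.state = o┃            
              ┃                      ┃            
              ┃                      ┃            
              ┃state = config.parse()┃            
              ┃                      ┃            
              ┃                      ┃            
              ┃                      ┃            
              ┃                      ┃            


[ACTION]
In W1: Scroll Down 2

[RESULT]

              ┃ TabContainer         ┃            
              ┠──────────────────────┨            
              ┃ notes.txt │ app.ini │┃            
              ┃──────────────────────┃            
              ┃                      ┃            
              ┃class ComputeHandler: ┃            
              ┃    def __init__(self,┃            
              ┃        self.state = o┃            
              ┃                      ┃            
              ┃                      ┃            
              ┃state = config.parse()┃            
              ┃                      ┃            
              ┃                      ┃            
              ┃                      ┃            
              ┃                      ┃            
              ┃                      ┃            
              ┃                      ┃            


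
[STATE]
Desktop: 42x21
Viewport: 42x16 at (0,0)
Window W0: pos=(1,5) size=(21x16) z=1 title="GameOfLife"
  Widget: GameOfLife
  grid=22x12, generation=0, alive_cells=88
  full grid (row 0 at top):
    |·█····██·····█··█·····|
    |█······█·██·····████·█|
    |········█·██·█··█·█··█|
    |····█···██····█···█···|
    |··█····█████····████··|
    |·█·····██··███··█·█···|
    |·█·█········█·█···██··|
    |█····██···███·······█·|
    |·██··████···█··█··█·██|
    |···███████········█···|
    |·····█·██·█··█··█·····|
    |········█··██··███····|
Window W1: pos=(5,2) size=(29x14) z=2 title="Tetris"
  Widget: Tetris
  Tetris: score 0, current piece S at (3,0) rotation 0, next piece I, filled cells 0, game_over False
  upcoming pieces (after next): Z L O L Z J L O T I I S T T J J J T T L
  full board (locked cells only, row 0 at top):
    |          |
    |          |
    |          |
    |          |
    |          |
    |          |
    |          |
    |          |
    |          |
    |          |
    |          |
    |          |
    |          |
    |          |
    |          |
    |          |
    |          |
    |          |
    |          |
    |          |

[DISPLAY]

                                          
                                          
     ┏━━━━━━━━━━━━━━━━━━━━━━━━━━━┓        
     ┃ Tetris                    ┃        
     ┠───────────────────────────┨        
 ┏━━━┃          │Next:           ┃        
 ┃ Ga┃          │████            ┃        
 ┠───┃          │                ┃        
 ┃Gen┃          │                ┃        
 ┃█··┃          │                ┃        
 ┃···┃          │                ┃        
 ┃···┃          │Score:          ┃        
 ┃···┃          │0               ┃        
 ┃·█·┃          │                ┃        
 ┃█··┃          │                ┃        
 ┃█·█┗━━━━━━━━━━━━━━━━━━━━━━━━━━━┛        


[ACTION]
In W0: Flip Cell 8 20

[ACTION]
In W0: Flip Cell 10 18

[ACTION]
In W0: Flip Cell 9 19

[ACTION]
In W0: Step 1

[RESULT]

                                          
                                          
     ┏━━━━━━━━━━━━━━━━━━━━━━━━━━━┓        
     ┃ Tetris                    ┃        
     ┠───────────────────────────┨        
 ┏━━━┃          │Next:           ┃        
 ┃ Ga┃          │████            ┃        
 ┠───┃          │                ┃        
 ┃Gen┃          │                ┃        
 ┃···┃          │                ┃        
 ┃···┃          │                ┃        
 ┃···┃          │Score:          ┃        
 ┃···┃          │0               ┃        
 ┃···┃          │                ┃        
 ┃█··┃          │                ┃        
 ┃██·┗━━━━━━━━━━━━━━━━━━━━━━━━━━━┛        


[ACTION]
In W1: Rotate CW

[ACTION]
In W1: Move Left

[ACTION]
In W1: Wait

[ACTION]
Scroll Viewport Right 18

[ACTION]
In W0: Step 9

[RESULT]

                                          
                                          
     ┏━━━━━━━━━━━━━━━━━━━━━━━━━━━┓        
     ┃ Tetris                    ┃        
     ┠───────────────────────────┨        
 ┏━━━┃          │Next:           ┃        
 ┃ Ga┃          │████            ┃        
 ┠───┃          │                ┃        
 ┃Gen┃          │                ┃        
 ┃···┃          │                ┃        
 ┃···┃          │                ┃        
 ┃···┃          │Score:          ┃        
 ┃···┃          │0               ┃        
 ┃···┃          │                ┃        
 ┃··█┃          │                ┃        
 ┃█··┗━━━━━━━━━━━━━━━━━━━━━━━━━━━┛        


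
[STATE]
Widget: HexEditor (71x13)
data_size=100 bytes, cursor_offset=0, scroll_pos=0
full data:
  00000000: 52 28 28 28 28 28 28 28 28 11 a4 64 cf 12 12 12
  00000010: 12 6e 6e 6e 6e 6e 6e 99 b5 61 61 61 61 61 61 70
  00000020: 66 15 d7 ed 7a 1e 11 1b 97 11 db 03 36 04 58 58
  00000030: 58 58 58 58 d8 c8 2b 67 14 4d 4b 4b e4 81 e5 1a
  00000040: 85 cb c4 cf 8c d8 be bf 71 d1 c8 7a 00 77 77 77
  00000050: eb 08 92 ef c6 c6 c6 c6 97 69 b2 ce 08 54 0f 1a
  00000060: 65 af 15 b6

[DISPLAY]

00000000  52 28 28 28 28 28 28 28  28 11 a4 64 cf 12 12 12  |R((((((((.
00000010  12 6e 6e 6e 6e 6e 6e 99  b5 61 61 61 61 61 61 70  |.nnnnnn..a
00000020  66 15 d7 ed 7a 1e 11 1b  97 11 db 03 36 04 58 58  |f...z.....
00000030  58 58 58 58 d8 c8 2b 67  14 4d 4b 4b e4 81 e5 1a  |XXXX..+g.M
00000040  85 cb c4 cf 8c d8 be bf  71 d1 c8 7a 00 77 77 77  |........q.
00000050  eb 08 92 ef c6 c6 c6 c6  97 69 b2 ce 08 54 0f 1a  |.........i
00000060  65 af 15 b6                                       |e...      
                                                                       
                                                                       
                                                                       
                                                                       
                                                                       
                                                                       


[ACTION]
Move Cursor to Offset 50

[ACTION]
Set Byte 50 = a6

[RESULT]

00000000  52 28 28 28 28 28 28 28  28 11 a4 64 cf 12 12 12  |R((((((((.
00000010  12 6e 6e 6e 6e 6e 6e 99  b5 61 61 61 61 61 61 70  |.nnnnnn..a
00000020  66 15 d7 ed 7a 1e 11 1b  97 11 db 03 36 04 58 58  |f...z.....
00000030  58 58 A6 58 d8 c8 2b 67  14 4d 4b 4b e4 81 e5 1a  |XX.X..+g.M
00000040  85 cb c4 cf 8c d8 be bf  71 d1 c8 7a 00 77 77 77  |........q.
00000050  eb 08 92 ef c6 c6 c6 c6  97 69 b2 ce 08 54 0f 1a  |.........i
00000060  65 af 15 b6                                       |e...      
                                                                       
                                                                       
                                                                       
                                                                       
                                                                       
                                                                       


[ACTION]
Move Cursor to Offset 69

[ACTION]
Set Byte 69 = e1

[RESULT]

00000000  52 28 28 28 28 28 28 28  28 11 a4 64 cf 12 12 12  |R((((((((.
00000010  12 6e 6e 6e 6e 6e 6e 99  b5 61 61 61 61 61 61 70  |.nnnnnn..a
00000020  66 15 d7 ed 7a 1e 11 1b  97 11 db 03 36 04 58 58  |f...z.....
00000030  58 58 a6 58 d8 c8 2b 67  14 4d 4b 4b e4 81 e5 1a  |XX.X..+g.M
00000040  85 cb c4 cf 8c E1 be bf  71 d1 c8 7a 00 77 77 77  |........q.
00000050  eb 08 92 ef c6 c6 c6 c6  97 69 b2 ce 08 54 0f 1a  |.........i
00000060  65 af 15 b6                                       |e...      
                                                                       
                                                                       
                                                                       
                                                                       
                                                                       
                                                                       
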